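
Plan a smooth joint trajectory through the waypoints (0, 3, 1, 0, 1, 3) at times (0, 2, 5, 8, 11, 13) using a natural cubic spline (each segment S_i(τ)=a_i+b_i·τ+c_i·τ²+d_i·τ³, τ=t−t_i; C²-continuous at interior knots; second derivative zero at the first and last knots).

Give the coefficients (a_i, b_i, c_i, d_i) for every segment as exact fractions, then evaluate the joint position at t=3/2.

Δ: Δ0=3/2, Δ1=-2/3, Δ2=-1/3, Δ3=1/3, Δ4=1
row 1: diag=10, rhs=-13; c'=3/10, d'=-13/10
row 2: denom=12−3·3/10=111/10; d'=(2−3·-13/10)/(111/10)=59/111
row 3: denom=12−3·10/37=414/37; d'=(4−3·59/111)/(414/37)=89/414
row 4: denom=10−3·37/138=423/46; d'=(4−3·89/414)/(423/46)=463/1269
back: M4=463/1269
back: M3=89/414−37/138·463/1269=446/3807
back: M2=59/111−10/37·446/3807=1903/3807
back: M1=-13/10−3/10·1903/3807=-1840/1269
M: M0=0, M1=-1840/1269, M2=1903/3807, M3=446/3807, M4=463/1269, M5=0
seg 0: a=0, c=M0/2=0, d=(M1−M0)/(6·2)=-460/3807, b=Δ0−h0·(2M0+M1)/6=15101/7614
seg 1: a=3, c=M1/2=-920/1269, d=(M2−M1)/(6·3)=7423/68526, b=Δ1−h1·(2M1+M2)/6=4061/7614
seg 2: a=1, c=M2/2=1903/7614, d=(M3−M2)/(6·3)=-31/1458, b=Δ2−h2·(2M2+M3)/6=-3395/3807
seg 3: a=0, c=M3/2=223/3807, d=(M4−M3)/(6·3)=943/68526, b=Δ3−h3·(2M3+M4)/6=257/7614
seg 4: a=1, c=M4/2=463/2538, d=(M5−M4)/(6·2)=-463/15228, b=Δ4−h4·(2M4+M5)/6=2881/3807
t_q=3/2 → seg 0, τ=3/2; S=0+15101/7614·τ+0·τ²+-460/3807·τ³=13031/5076

  seg 0: a=0 b=15101/7614 c=0 d=-460/3807
  seg 1: a=3 b=4061/7614 c=-920/1269 d=7423/68526
  seg 2: a=1 b=-3395/3807 c=1903/7614 d=-31/1458
  seg 3: a=0 b=257/7614 c=223/3807 d=943/68526
  seg 4: a=1 b=2881/3807 c=463/2538 d=-463/15228
S(3/2) = 13031/5076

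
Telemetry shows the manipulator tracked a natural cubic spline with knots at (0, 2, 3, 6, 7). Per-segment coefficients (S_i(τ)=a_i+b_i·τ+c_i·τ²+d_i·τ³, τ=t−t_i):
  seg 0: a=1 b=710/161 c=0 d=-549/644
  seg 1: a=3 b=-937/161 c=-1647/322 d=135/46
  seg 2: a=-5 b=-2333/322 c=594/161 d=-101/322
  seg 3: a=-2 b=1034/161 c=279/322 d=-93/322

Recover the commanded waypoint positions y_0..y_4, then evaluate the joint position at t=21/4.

y_0=1 y_1=3 y_2=-5 y_3=-2 y_4=5
S(21/4) = -127709/20608

y_0 = S_0(0) = a_0 = 1
y_1 = S_1(0) = a_1 = 3
y_2 = S_2(0) = a_2 = -5
y_3 = S_3(0) = a_3 = -2
y_4 = S_3(1) = 5
t_q=21/4 is in segment 2 (τ=9/4); S_2(τ)=-127709/20608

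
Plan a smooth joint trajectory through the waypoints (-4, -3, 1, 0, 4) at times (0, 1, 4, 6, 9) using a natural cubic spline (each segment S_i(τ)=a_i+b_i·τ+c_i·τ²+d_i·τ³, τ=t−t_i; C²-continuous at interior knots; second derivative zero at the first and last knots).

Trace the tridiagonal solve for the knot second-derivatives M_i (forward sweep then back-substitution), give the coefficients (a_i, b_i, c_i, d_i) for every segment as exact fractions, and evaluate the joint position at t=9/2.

  seg 0: a=-4 b=290/339 c=0 d=49/339
  seg 1: a=-3 b=437/339 c=49/113 d=-142/1017
  seg 2: a=1 b=41/339 c=-93/113 d=695/2712
  seg 3: a=0 b=-65/678 c=323/452 d=-323/4068
S(9/2) = 6413/7232

Δ: Δ0=1, Δ1=4/3, Δ2=-1/2, Δ3=4/3
row 1: diag=8, rhs=2; c'=3/8, d'=1/4
row 2: denom=10−3·3/8=71/8; d'=(-11−3·1/4)/(71/8)=-94/71
row 3: denom=10−2·16/71=678/71; d'=(11−2·-94/71)/(678/71)=323/226
back: M3=323/226
back: M2=-94/71−16/71·323/226=-186/113
back: M1=1/4−3/8·-186/113=98/113
M: M0=0, M1=98/113, M2=-186/113, M3=323/226, M4=0
seg 0: a=-4, c=M0/2=0, d=(M1−M0)/(6·1)=49/339, b=Δ0−h0·(2M0+M1)/6=290/339
seg 1: a=-3, c=M1/2=49/113, d=(M2−M1)/(6·3)=-142/1017, b=Δ1−h1·(2M1+M2)/6=437/339
seg 2: a=1, c=M2/2=-93/113, d=(M3−M2)/(6·2)=695/2712, b=Δ2−h2·(2M2+M3)/6=41/339
seg 3: a=0, c=M3/2=323/452, d=(M4−M3)/(6·3)=-323/4068, b=Δ3−h3·(2M3+M4)/6=-65/678
t_q=9/2 → seg 2, τ=1/2; S=1+41/339·τ+-93/113·τ²+695/2712·τ³=6413/7232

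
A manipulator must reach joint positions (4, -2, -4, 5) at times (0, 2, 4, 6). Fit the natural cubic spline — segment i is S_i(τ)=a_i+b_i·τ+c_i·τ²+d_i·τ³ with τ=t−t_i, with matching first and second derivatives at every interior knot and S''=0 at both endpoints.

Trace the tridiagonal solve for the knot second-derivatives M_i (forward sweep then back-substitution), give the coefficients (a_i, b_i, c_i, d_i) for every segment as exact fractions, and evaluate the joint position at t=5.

Δ: Δ0=-3, Δ1=-1, Δ2=9/2
row 1: diag=8, rhs=12; c'=1/4, d'=3/2
row 2: denom=8−2·1/4=15/2; d'=(33−2·3/2)/(15/2)=4
back: M2=4
back: M1=3/2−1/4·4=1/2
M: M0=0, M1=1/2, M2=4, M3=0
seg 0: a=4, c=M0/2=0, d=(M1−M0)/(6·2)=1/24, b=Δ0−h0·(2M0+M1)/6=-19/6
seg 1: a=-2, c=M1/2=1/4, d=(M2−M1)/(6·2)=7/24, b=Δ1−h1·(2M1+M2)/6=-8/3
seg 2: a=-4, c=M2/2=2, d=(M3−M2)/(6·2)=-1/3, b=Δ2−h2·(2M2+M3)/6=11/6
t_q=5 → seg 2, τ=1; S=-4+11/6·τ+2·τ²+-1/3·τ³=-1/2

  seg 0: a=4 b=-19/6 c=0 d=1/24
  seg 1: a=-2 b=-8/3 c=1/4 d=7/24
  seg 2: a=-4 b=11/6 c=2 d=-1/3
S(5) = -1/2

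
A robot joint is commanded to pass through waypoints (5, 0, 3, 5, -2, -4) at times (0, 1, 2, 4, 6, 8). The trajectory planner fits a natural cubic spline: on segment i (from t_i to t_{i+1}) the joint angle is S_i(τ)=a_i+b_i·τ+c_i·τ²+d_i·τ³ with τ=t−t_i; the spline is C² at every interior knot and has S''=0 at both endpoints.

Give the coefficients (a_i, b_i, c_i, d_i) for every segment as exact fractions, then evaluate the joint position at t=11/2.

  seg 0: a=5 b=-4461/626 c=0 d=1331/626
  seg 1: a=0 b=-234/313 c=3993/626 d=-1647/626
  seg 2: a=3 b=2577/626 c=-474/313 d=-55/2504
  seg 3: a=5 b=-690/313 c=-2061/1252 d=625/1252
  seg 4: a=-2 b=-876/313 c=1689/1252 d=-563/2504
S(11/2) = -3263/10016

Δ: Δ0=-5, Δ1=3, Δ2=1, Δ3=-7/2, Δ4=-1
row 1: diag=4, rhs=48; c'=1/4, d'=12
row 2: denom=6−1·1/4=23/4; d'=(-12−1·12)/(23/4)=-96/23
row 3: denom=8−2·8/23=168/23; d'=(-27−2·-96/23)/(168/23)=-143/56
row 4: denom=8−2·23/84=313/42; d'=(15−2·-143/56)/(313/42)=1689/626
back: M4=1689/626
back: M3=-143/56−23/84·1689/626=-2061/626
back: M2=-96/23−8/23·-2061/626=-948/313
back: M1=12−1/4·-948/313=3993/313
M: M0=0, M1=3993/313, M2=-948/313, M3=-2061/626, M4=1689/626, M5=0
seg 0: a=5, c=M0/2=0, d=(M1−M0)/(6·1)=1331/626, b=Δ0−h0·(2M0+M1)/6=-4461/626
seg 1: a=0, c=M1/2=3993/626, d=(M2−M1)/(6·1)=-1647/626, b=Δ1−h1·(2M1+M2)/6=-234/313
seg 2: a=3, c=M2/2=-474/313, d=(M3−M2)/(6·2)=-55/2504, b=Δ2−h2·(2M2+M3)/6=2577/626
seg 3: a=5, c=M3/2=-2061/1252, d=(M4−M3)/(6·2)=625/1252, b=Δ3−h3·(2M3+M4)/6=-690/313
seg 4: a=-2, c=M4/2=1689/1252, d=(M5−M4)/(6·2)=-563/2504, b=Δ4−h4·(2M4+M5)/6=-876/313
t_q=11/2 → seg 3, τ=3/2; S=5+-690/313·τ+-2061/1252·τ²+625/1252·τ³=-3263/10016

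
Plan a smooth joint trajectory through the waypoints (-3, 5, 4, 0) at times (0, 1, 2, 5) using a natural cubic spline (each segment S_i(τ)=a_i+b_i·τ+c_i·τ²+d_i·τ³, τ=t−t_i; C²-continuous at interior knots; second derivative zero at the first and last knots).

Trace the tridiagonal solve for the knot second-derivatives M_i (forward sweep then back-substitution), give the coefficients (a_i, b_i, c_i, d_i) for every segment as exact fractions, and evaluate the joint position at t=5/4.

  seg 0: a=-3 b=959/93 c=0 d=-215/93
  seg 1: a=5 b=314/93 c=-215/31 d=238/93
  seg 2: a=4 b=-262/93 c=23/31 d=-23/279
S(5/4) = 5407/992

Δ: Δ0=8, Δ1=-1, Δ2=-4/3
row 1: diag=4, rhs=-54; c'=1/4, d'=-27/2
row 2: denom=8−1·1/4=31/4; d'=(-2−1·-27/2)/(31/4)=46/31
back: M2=46/31
back: M1=-27/2−1/4·46/31=-430/31
M: M0=0, M1=-430/31, M2=46/31, M3=0
seg 0: a=-3, c=M0/2=0, d=(M1−M0)/(6·1)=-215/93, b=Δ0−h0·(2M0+M1)/6=959/93
seg 1: a=5, c=M1/2=-215/31, d=(M2−M1)/(6·1)=238/93, b=Δ1−h1·(2M1+M2)/6=314/93
seg 2: a=4, c=M2/2=23/31, d=(M3−M2)/(6·3)=-23/279, b=Δ2−h2·(2M2+M3)/6=-262/93
t_q=5/4 → seg 1, τ=1/4; S=5+314/93·τ+-215/31·τ²+238/93·τ³=5407/992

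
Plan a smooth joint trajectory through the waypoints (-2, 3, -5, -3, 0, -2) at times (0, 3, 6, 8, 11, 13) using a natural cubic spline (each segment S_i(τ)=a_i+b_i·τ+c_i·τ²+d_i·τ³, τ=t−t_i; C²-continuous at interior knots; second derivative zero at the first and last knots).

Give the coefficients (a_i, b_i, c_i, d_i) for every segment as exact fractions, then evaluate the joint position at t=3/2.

Δ: Δ0=5/3, Δ1=-8/3, Δ2=1, Δ3=1, Δ4=-1
row 1: diag=12, rhs=-26; c'=1/4, d'=-13/6
row 2: denom=10−3·1/4=37/4; d'=(22−3·-13/6)/(37/4)=114/37
row 3: denom=10−2·8/37=354/37; d'=(0−2·114/37)/(354/37)=-38/59
row 4: denom=10−3·37/118=1069/118; d'=(-12−3·-38/59)/(1069/118)=-1188/1069
back: M4=-1188/1069
back: M3=-38/59−37/118·-1188/1069=-316/1069
back: M2=114/37−8/37·-316/1069=3362/1069
back: M1=-13/6−1/4·3362/1069=-9470/3207
M: M0=0, M1=-9470/3207, M2=3362/1069, M3=-316/1069, M4=-1188/1069, M5=0
seg 0: a=-2, c=M0/2=0, d=(M1−M0)/(6·3)=-4735/28863, b=Δ0−h0·(2M0+M1)/6=3360/1069
seg 1: a=3, c=M1/2=-4735/3207, d=(M2−M1)/(6·3)=9778/28863, b=Δ1−h1·(2M1+M2)/6=-1375/1069
seg 2: a=-5, c=M2/2=1681/1069, d=(M3−M2)/(6·2)=-613/2138, b=Δ2−h2·(2M2+M3)/6=-1067/1069
seg 3: a=-3, c=M3/2=-158/1069, d=(M4−M3)/(6·3)=-436/9621, b=Δ3−h3·(2M3+M4)/6=1979/1069
seg 4: a=0, c=M4/2=-594/1069, d=(M5−M4)/(6·2)=99/1069, b=Δ4−h4·(2M4+M5)/6=-277/1069
t_q=3/2 → seg 0, τ=3/2; S=-2+3360/1069·τ+0·τ²+-4735/28863·τ³=18481/8552

  seg 0: a=-2 b=3360/1069 c=0 d=-4735/28863
  seg 1: a=3 b=-1375/1069 c=-4735/3207 d=9778/28863
  seg 2: a=-5 b=-1067/1069 c=1681/1069 d=-613/2138
  seg 3: a=-3 b=1979/1069 c=-158/1069 d=-436/9621
  seg 4: a=0 b=-277/1069 c=-594/1069 d=99/1069
S(3/2) = 18481/8552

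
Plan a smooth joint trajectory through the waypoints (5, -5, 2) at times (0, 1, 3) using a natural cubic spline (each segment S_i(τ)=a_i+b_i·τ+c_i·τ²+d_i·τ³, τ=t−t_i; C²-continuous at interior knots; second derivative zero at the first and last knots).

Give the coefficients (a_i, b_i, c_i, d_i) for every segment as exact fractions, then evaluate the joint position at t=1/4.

  seg 0: a=5 b=-49/4 c=0 d=9/4
  seg 1: a=-5 b=-11/2 c=27/4 d=-9/8
S(1/4) = 505/256

Δ: Δ0=-10, Δ1=7/2
row 1: diag=6, rhs=81; c'=1/3, d'=27/2
back: M1=27/2
M: M0=0, M1=27/2, M2=0
seg 0: a=5, c=M0/2=0, d=(M1−M0)/(6·1)=9/4, b=Δ0−h0·(2M0+M1)/6=-49/4
seg 1: a=-5, c=M1/2=27/4, d=(M2−M1)/(6·2)=-9/8, b=Δ1−h1·(2M1+M2)/6=-11/2
t_q=1/4 → seg 0, τ=1/4; S=5+-49/4·τ+0·τ²+9/4·τ³=505/256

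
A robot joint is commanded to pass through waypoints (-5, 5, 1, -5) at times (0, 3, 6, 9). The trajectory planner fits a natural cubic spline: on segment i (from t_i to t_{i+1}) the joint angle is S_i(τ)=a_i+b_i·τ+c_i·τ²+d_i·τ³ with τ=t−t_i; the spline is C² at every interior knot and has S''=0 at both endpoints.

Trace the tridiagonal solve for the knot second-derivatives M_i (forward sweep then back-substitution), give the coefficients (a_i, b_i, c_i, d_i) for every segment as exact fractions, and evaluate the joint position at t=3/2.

Δ: Δ0=10/3, Δ1=-4/3, Δ2=-2
row 1: diag=12, rhs=-28; c'=1/4, d'=-7/3
row 2: denom=12−3·1/4=45/4; d'=(-4−3·-7/3)/(45/4)=4/15
back: M2=4/15
back: M1=-7/3−1/4·4/15=-12/5
M: M0=0, M1=-12/5, M2=4/15, M3=0
seg 0: a=-5, c=M0/2=0, d=(M1−M0)/(6·3)=-2/15, b=Δ0−h0·(2M0+M1)/6=68/15
seg 1: a=5, c=M1/2=-6/5, d=(M2−M1)/(6·3)=4/27, b=Δ1−h1·(2M1+M2)/6=14/15
seg 2: a=1, c=M2/2=2/15, d=(M3−M2)/(6·3)=-2/135, b=Δ2−h2·(2M2+M3)/6=-34/15
t_q=3/2 → seg 0, τ=3/2; S=-5+68/15·τ+0·τ²+-2/15·τ³=27/20

  seg 0: a=-5 b=68/15 c=0 d=-2/15
  seg 1: a=5 b=14/15 c=-6/5 d=4/27
  seg 2: a=1 b=-34/15 c=2/15 d=-2/135
S(3/2) = 27/20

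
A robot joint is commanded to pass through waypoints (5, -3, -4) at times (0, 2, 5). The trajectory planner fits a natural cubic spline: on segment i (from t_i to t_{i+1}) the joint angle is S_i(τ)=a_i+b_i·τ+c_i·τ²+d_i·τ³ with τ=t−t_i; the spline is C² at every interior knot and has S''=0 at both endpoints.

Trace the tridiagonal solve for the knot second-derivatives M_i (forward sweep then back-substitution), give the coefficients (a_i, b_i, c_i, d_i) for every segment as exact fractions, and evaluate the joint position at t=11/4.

  seg 0: a=5 b=-71/15 c=0 d=11/60
  seg 1: a=-3 b=-38/15 c=11/10 d=-11/90
S(11/4) = -2773/640

Δ: Δ0=-4, Δ1=-1/3
row 1: diag=10, rhs=22; c'=3/10, d'=11/5
back: M1=11/5
M: M0=0, M1=11/5, M2=0
seg 0: a=5, c=M0/2=0, d=(M1−M0)/(6·2)=11/60, b=Δ0−h0·(2M0+M1)/6=-71/15
seg 1: a=-3, c=M1/2=11/10, d=(M2−M1)/(6·3)=-11/90, b=Δ1−h1·(2M1+M2)/6=-38/15
t_q=11/4 → seg 1, τ=3/4; S=-3+-38/15·τ+11/10·τ²+-11/90·τ³=-2773/640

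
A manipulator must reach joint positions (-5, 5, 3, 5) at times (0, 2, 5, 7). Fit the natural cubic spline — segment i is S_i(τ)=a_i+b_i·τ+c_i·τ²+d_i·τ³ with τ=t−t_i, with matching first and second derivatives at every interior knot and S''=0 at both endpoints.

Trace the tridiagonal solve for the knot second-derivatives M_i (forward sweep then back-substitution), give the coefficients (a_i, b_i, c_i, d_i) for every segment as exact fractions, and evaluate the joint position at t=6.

  seg 0: a=-5 b=1735/273 c=0 d=-185/546
  seg 1: a=5 b=625/273 c=-185/91 d=22/63
  seg 2: a=3 b=-131/273 c=101/91 d=-101/546
S(6) = 627/182

Δ: Δ0=5, Δ1=-2/3, Δ2=1
row 1: diag=10, rhs=-34; c'=3/10, d'=-17/5
row 2: denom=10−3·3/10=91/10; d'=(10−3·-17/5)/(91/10)=202/91
back: M2=202/91
back: M1=-17/5−3/10·202/91=-370/91
M: M0=0, M1=-370/91, M2=202/91, M3=0
seg 0: a=-5, c=M0/2=0, d=(M1−M0)/(6·2)=-185/546, b=Δ0−h0·(2M0+M1)/6=1735/273
seg 1: a=5, c=M1/2=-185/91, d=(M2−M1)/(6·3)=22/63, b=Δ1−h1·(2M1+M2)/6=625/273
seg 2: a=3, c=M2/2=101/91, d=(M3−M2)/(6·2)=-101/546, b=Δ2−h2·(2M2+M3)/6=-131/273
t_q=6 → seg 2, τ=1; S=3+-131/273·τ+101/91·τ²+-101/546·τ³=627/182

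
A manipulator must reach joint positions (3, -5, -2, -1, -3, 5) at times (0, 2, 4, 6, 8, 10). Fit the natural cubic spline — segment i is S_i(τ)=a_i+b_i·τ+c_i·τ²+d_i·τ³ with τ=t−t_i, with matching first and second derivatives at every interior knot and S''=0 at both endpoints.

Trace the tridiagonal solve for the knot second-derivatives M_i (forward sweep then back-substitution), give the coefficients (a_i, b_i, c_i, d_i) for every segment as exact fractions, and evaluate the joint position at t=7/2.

Δ: Δ0=-4, Δ1=3/2, Δ2=1/2, Δ3=-1, Δ4=4
row 1: diag=8, rhs=33; c'=1/4, d'=33/8
row 2: denom=8−2·1/4=15/2; d'=(-6−2·33/8)/(15/2)=-19/10
row 3: denom=8−2·4/15=112/15; d'=(-9−2·-19/10)/(112/15)=-39/56
row 4: denom=8−2·15/56=209/28; d'=(30−2·-39/56)/(209/28)=879/209
back: M4=879/209
back: M3=-39/56−15/56·879/209=-381/209
back: M2=-19/10−4/15·-381/209=-591/418
back: M1=33/8−1/4·-591/418=936/209
M: M0=0, M1=936/209, M2=-591/418, M3=-381/209, M4=879/209, M5=0
seg 0: a=3, c=M0/2=0, d=(M1−M0)/(6·2)=78/209, b=Δ0−h0·(2M0+M1)/6=-1148/209
seg 1: a=-5, c=M1/2=468/209, d=(M2−M1)/(6·2)=-821/1672, b=Δ1−h1·(2M1+M2)/6=-212/209
seg 2: a=-2, c=M2/2=-591/836, d=(M3−M2)/(6·2)=-3/88, b=Δ2−h2·(2M2+M3)/6=857/418
seg 3: a=-1, c=M3/2=-381/418, d=(M4−M3)/(6·2)=105/209, b=Δ3−h3·(2M3+M4)/6=-248/209
seg 4: a=-3, c=M4/2=879/418, d=(M5−M4)/(6·2)=-293/836, b=Δ4−h4·(2M4+M5)/6=250/209
t_q=7/2 → seg 1, τ=3/2; S=-5+-212/209·τ+468/209·τ²+-821/1672·τ³=-42007/13376

  seg 0: a=3 b=-1148/209 c=0 d=78/209
  seg 1: a=-5 b=-212/209 c=468/209 d=-821/1672
  seg 2: a=-2 b=857/418 c=-591/836 d=-3/88
  seg 3: a=-1 b=-248/209 c=-381/418 d=105/209
  seg 4: a=-3 b=250/209 c=879/418 d=-293/836
S(7/2) = -42007/13376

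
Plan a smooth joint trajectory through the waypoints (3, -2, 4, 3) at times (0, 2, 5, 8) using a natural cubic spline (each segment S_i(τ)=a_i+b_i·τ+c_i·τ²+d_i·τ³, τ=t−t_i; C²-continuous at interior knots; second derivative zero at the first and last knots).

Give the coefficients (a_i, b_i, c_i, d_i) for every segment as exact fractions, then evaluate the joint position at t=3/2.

  seg 0: a=3 b=-799/222 c=0 d=61/222
  seg 1: a=-2 b=-67/222 c=61/37 d=-587/1998
  seg 2: a=4 b=184/111 c=-221/222 d=221/1998
S(3/2) = -871/592

Δ: Δ0=-5/2, Δ1=2, Δ2=-1/3
row 1: diag=10, rhs=27; c'=3/10, d'=27/10
row 2: denom=12−3·3/10=111/10; d'=(-14−3·27/10)/(111/10)=-221/111
back: M2=-221/111
back: M1=27/10−3/10·-221/111=122/37
M: M0=0, M1=122/37, M2=-221/111, M3=0
seg 0: a=3, c=M0/2=0, d=(M1−M0)/(6·2)=61/222, b=Δ0−h0·(2M0+M1)/6=-799/222
seg 1: a=-2, c=M1/2=61/37, d=(M2−M1)/(6·3)=-587/1998, b=Δ1−h1·(2M1+M2)/6=-67/222
seg 2: a=4, c=M2/2=-221/222, d=(M3−M2)/(6·3)=221/1998, b=Δ2−h2·(2M2+M3)/6=184/111
t_q=3/2 → seg 0, τ=3/2; S=3+-799/222·τ+0·τ²+61/222·τ³=-871/592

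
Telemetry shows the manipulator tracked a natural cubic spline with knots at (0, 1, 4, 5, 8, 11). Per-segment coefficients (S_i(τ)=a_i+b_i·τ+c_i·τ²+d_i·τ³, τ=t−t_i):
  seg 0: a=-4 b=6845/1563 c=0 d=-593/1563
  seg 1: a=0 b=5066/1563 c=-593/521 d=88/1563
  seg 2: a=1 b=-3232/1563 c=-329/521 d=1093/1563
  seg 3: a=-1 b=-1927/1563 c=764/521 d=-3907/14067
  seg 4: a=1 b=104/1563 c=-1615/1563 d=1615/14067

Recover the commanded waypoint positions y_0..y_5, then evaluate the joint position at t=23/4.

y_0 = S_0(0) = a_0 = -4
y_1 = S_1(0) = a_1 = 0
y_2 = S_2(0) = a_2 = 1
y_3 = S_3(0) = a_3 = -1
y_4 = S_4(0) = a_4 = 1
y_5 = S_4(3) = -5
t_q=23/4 is in segment 3 (τ=3/4); S_3(τ)=-40579/33344

y_0=-4 y_1=0 y_2=1 y_3=-1 y_4=1 y_5=-5
S(23/4) = -40579/33344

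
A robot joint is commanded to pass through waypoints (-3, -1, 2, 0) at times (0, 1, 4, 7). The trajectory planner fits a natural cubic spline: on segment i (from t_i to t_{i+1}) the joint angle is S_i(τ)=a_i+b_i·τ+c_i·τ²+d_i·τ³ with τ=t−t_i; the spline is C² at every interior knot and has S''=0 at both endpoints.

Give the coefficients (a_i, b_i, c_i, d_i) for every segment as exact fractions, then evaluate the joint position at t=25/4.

Δ: Δ0=2, Δ1=1, Δ2=-2/3
row 1: diag=8, rhs=-6; c'=3/8, d'=-3/4
row 2: denom=12−3·3/8=87/8; d'=(-10−3·-3/4)/(87/8)=-62/87
back: M2=-62/87
back: M1=-3/4−3/8·-62/87=-14/29
M: M0=0, M1=-14/29, M2=-62/87, M3=0
seg 0: a=-3, c=M0/2=0, d=(M1−M0)/(6·1)=-7/87, b=Δ0−h0·(2M0+M1)/6=181/87
seg 1: a=-1, c=M1/2=-7/29, d=(M2−M1)/(6·3)=-10/783, b=Δ1−h1·(2M1+M2)/6=160/87
seg 2: a=2, c=M2/2=-31/87, d=(M3−M2)/(6·3)=31/783, b=Δ2−h2·(2M2+M3)/6=4/87
t_q=25/4 → seg 2, τ=9/4; S=2+4/87·τ+-31/87·τ²+31/783·τ³=1393/1856

  seg 0: a=-3 b=181/87 c=0 d=-7/87
  seg 1: a=-1 b=160/87 c=-7/29 d=-10/783
  seg 2: a=2 b=4/87 c=-31/87 d=31/783
S(25/4) = 1393/1856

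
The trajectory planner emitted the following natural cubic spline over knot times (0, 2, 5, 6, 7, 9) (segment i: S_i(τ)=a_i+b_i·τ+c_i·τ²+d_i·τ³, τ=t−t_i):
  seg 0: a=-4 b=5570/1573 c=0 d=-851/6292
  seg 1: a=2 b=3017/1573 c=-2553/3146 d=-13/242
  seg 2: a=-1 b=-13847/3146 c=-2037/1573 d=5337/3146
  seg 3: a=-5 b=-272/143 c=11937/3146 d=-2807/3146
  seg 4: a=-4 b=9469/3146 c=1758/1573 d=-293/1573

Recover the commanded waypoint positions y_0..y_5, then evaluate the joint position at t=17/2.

y_0 = S_0(0) = a_0 = -4
y_1 = S_1(0) = a_1 = 2
y_2 = S_2(0) = a_2 = -1
y_3 = S_3(0) = a_3 = -5
y_4 = S_4(0) = a_4 = -4
y_5 = S_4(2) = 5
t_q=17/2 is in segment 4 (τ=3/2); S_4(τ)=30211/12584

y_0=-4 y_1=2 y_2=-1 y_3=-5 y_4=-4 y_5=5
S(17/2) = 30211/12584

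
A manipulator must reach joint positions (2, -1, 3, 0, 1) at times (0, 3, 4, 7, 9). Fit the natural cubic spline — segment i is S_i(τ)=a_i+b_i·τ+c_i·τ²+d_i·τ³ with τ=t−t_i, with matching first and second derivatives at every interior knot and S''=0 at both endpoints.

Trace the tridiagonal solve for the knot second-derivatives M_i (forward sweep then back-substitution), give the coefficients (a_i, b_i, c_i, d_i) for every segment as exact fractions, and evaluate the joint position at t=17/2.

  seg 0: a=2 b=-397/124 c=0 d=91/372
  seg 1: a=-1 b=211/62 c=273/124 d=-199/124
  seg 2: a=3 b=371/124 c=-81/31 d=53/124
  seg 3: a=0 b=-71/62 c=153/124 d=-51/248
S(17/2) = 723/1984

Δ: Δ0=-1, Δ1=4, Δ2=-1, Δ3=1/2
row 1: diag=8, rhs=30; c'=1/8, d'=15/4
row 2: denom=8−1·1/8=63/8; d'=(-30−1·15/4)/(63/8)=-30/7
row 3: denom=10−3·8/21=62/7; d'=(9−3·-30/7)/(62/7)=153/62
back: M3=153/62
back: M2=-30/7−8/21·153/62=-162/31
back: M1=15/4−1/8·-162/31=273/62
M: M0=0, M1=273/62, M2=-162/31, M3=153/62, M4=0
seg 0: a=2, c=M0/2=0, d=(M1−M0)/(6·3)=91/372, b=Δ0−h0·(2M0+M1)/6=-397/124
seg 1: a=-1, c=M1/2=273/124, d=(M2−M1)/(6·1)=-199/124, b=Δ1−h1·(2M1+M2)/6=211/62
seg 2: a=3, c=M2/2=-81/31, d=(M3−M2)/(6·3)=53/124, b=Δ2−h2·(2M2+M3)/6=371/124
seg 3: a=0, c=M3/2=153/124, d=(M4−M3)/(6·2)=-51/248, b=Δ3−h3·(2M3+M4)/6=-71/62
t_q=17/2 → seg 3, τ=3/2; S=0+-71/62·τ+153/124·τ²+-51/248·τ³=723/1984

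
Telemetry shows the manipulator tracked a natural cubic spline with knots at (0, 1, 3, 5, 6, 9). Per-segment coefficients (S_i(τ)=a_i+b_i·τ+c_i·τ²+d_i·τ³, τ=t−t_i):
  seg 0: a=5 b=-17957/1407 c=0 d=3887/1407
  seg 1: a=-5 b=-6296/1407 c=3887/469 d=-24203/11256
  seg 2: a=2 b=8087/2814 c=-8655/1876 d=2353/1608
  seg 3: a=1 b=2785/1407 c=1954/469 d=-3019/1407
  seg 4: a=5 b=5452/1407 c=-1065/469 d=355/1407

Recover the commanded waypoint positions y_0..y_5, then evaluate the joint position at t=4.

y_0 = S_0(0) = a_0 = 5
y_1 = S_1(0) = a_1 = -5
y_2 = S_2(0) = a_2 = 2
y_3 = S_3(0) = a_3 = 1
y_4 = S_4(0) = a_4 = 5
y_5 = S_4(3) = 3
t_q=4 is in segment 2 (τ=1); S_2(τ)=6467/3752

y_0=5 y_1=-5 y_2=2 y_3=1 y_4=5 y_5=3
S(4) = 6467/3752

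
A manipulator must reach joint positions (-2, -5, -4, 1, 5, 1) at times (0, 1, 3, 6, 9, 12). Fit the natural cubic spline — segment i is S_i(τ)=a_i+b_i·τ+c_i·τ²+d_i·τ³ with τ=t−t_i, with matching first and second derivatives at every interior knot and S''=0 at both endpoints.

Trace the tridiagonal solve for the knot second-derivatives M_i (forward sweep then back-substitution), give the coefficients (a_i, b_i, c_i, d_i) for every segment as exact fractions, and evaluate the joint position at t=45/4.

Δ: Δ0=-3, Δ1=1/2, Δ2=5/3, Δ3=4/3, Δ4=-4/3
row 1: diag=6, rhs=21; c'=1/3, d'=7/2
row 2: denom=10−2·1/3=28/3; d'=(7−2·7/2)/(28/3)=0
row 3: denom=12−3·9/28=309/28; d'=(-2−3·0)/(309/28)=-56/309
row 4: denom=12−3·28/103=1152/103; d'=(-16−3·-56/309)/(1152/103)=-199/144
back: M4=-199/144
back: M3=-56/309−28/103·-199/144=7/36
back: M2=0−9/28·7/36=-1/16
back: M1=7/2−1/3·-1/16=169/48
M: M0=0, M1=169/48, M2=-1/16, M3=7/36, M4=-199/144, M5=0
seg 0: a=-2, c=M0/2=0, d=(M1−M0)/(6·1)=169/288, b=Δ0−h0·(2M0+M1)/6=-1033/288
seg 1: a=-5, c=M1/2=169/96, d=(M2−M1)/(6·2)=-43/144, b=Δ1−h1·(2M1+M2)/6=-263/144
seg 2: a=-4, c=M2/2=-1/32, d=(M3−M2)/(6·3)=37/2592, b=Δ2−h2·(2M2+M3)/6=235/144
seg 3: a=1, c=M3/2=7/72, d=(M4−M3)/(6·3)=-227/2592, b=Δ3−h3·(2M3+M4)/6=527/288
seg 4: a=5, c=M4/2=-199/288, d=(M5−M4)/(6·3)=199/2592, b=Δ4−h4·(2M4+M5)/6=7/144
t_q=45/4 → seg 4, τ=9/4; S=5+7/144·τ+-199/288·τ²+199/2592·τ³=5091/2048

  seg 0: a=-2 b=-1033/288 c=0 d=169/288
  seg 1: a=-5 b=-263/144 c=169/96 d=-43/144
  seg 2: a=-4 b=235/144 c=-1/32 d=37/2592
  seg 3: a=1 b=527/288 c=7/72 d=-227/2592
  seg 4: a=5 b=7/144 c=-199/288 d=199/2592
S(45/4) = 5091/2048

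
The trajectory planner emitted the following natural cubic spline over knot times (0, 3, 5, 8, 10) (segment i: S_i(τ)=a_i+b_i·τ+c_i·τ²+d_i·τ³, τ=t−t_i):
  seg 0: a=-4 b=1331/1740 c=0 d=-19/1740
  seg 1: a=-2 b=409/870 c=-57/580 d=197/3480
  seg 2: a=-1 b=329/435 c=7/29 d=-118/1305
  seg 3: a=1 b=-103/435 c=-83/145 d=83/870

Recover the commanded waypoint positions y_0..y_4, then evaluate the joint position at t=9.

y_0=-4 y_1=-2 y_2=-1 y_3=1 y_4=-1
S(9) = 83/290

y_0 = S_0(0) = a_0 = -4
y_1 = S_1(0) = a_1 = -2
y_2 = S_2(0) = a_2 = -1
y_3 = S_3(0) = a_3 = 1
y_4 = S_3(2) = -1
t_q=9 is in segment 3 (τ=1); S_3(τ)=83/290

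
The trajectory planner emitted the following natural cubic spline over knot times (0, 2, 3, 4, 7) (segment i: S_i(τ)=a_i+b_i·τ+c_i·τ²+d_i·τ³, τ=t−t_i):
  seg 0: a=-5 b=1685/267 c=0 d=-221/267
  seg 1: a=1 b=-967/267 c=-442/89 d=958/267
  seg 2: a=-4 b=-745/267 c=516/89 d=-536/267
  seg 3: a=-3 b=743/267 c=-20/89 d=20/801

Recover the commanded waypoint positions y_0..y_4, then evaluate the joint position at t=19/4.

y_0 = S_0(0) = a_0 = -5
y_1 = S_1(0) = a_1 = 1
y_2 = S_2(0) = a_2 = -4
y_3 = S_3(0) = a_3 = -3
y_4 = S_3(3) = 4
t_q=19/4 is in segment 3 (τ=3/4); S_3(τ)=-1465/1424

y_0=-5 y_1=1 y_2=-4 y_3=-3 y_4=4
S(19/4) = -1465/1424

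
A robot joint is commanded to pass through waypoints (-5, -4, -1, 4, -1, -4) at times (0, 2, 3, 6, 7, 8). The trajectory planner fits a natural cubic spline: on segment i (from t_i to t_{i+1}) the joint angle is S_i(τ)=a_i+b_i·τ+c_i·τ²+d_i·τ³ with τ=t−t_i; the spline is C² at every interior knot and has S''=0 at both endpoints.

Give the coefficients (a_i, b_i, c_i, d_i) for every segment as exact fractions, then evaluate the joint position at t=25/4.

Δ: Δ0=1/2, Δ1=3, Δ2=5/3, Δ3=-5, Δ4=-3
row 1: diag=6, rhs=15; c'=1/6, d'=5/2
row 2: denom=8−1·1/6=47/6; d'=(-8−1·5/2)/(47/6)=-63/47
row 3: denom=8−3·18/47=322/47; d'=(-40−3·-63/47)/(322/47)=-1691/322
row 4: denom=4−1·47/322=1241/322; d'=(12−1·-1691/322)/(1241/322)=5555/1241
back: M4=5555/1241
back: M3=-1691/322−47/322·5555/1241=-7328/1241
back: M2=-63/47−18/47·-7328/1241=1143/1241
back: M1=5/2−1/6·1143/1241=2912/1241
M: M0=0, M1=2912/1241, M2=1143/1241, M3=-7328/1241, M4=5555/1241, M5=0
seg 0: a=-5, c=M0/2=0, d=(M1−M0)/(6·2)=728/3723, b=Δ0−h0·(2M0+M1)/6=-2101/7446
seg 1: a=-4, c=M1/2=1456/1241, d=(M2−M1)/(6·1)=-1769/7446, b=Δ1−h1·(2M1+M2)/6=15371/7446
seg 2: a=-1, c=M2/2=1143/2482, d=(M3−M2)/(6·3)=-8471/22338, b=Δ2−h2·(2M2+M3)/6=13768/3723
seg 3: a=4, c=M3/2=-3664/1241, d=(M4−M3)/(6·1)=12883/7446, b=Δ3−h3·(2M3+M4)/6=-28129/7446
seg 4: a=-1, c=M4/2=5555/2482, d=(M5−M4)/(6·1)=-5555/7446, b=Δ4−h4·(2M4+M5)/6=-16724/3723
t_q=25/4 → seg 3, τ=1/4; S=4+-28129/7446·τ+-3664/1241·τ²+12883/7446·τ³=460353/158848

  seg 0: a=-5 b=-2101/7446 c=0 d=728/3723
  seg 1: a=-4 b=15371/7446 c=1456/1241 d=-1769/7446
  seg 2: a=-1 b=13768/3723 c=1143/2482 d=-8471/22338
  seg 3: a=4 b=-28129/7446 c=-3664/1241 d=12883/7446
  seg 4: a=-1 b=-16724/3723 c=5555/2482 d=-5555/7446
S(25/4) = 460353/158848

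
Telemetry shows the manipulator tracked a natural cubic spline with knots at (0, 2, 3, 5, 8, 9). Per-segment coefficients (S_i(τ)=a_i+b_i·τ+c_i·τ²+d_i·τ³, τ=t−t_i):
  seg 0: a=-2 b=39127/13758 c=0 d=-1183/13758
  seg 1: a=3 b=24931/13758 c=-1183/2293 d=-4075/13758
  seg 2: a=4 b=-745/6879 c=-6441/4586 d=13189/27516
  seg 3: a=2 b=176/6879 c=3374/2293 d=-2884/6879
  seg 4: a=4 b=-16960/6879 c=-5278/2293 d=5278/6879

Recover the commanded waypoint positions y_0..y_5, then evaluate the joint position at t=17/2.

y_0 = S_0(0) = a_0 = -2
y_1 = S_1(0) = a_1 = 3
y_2 = S_2(0) = a_2 = 4
y_3 = S_3(0) = a_3 = 2
y_4 = S_4(0) = a_4 = 4
y_5 = S_4(1) = 0
t_q=17/2 is in segment 4 (τ=1/2); S_4(τ)=20983/9172

y_0=-2 y_1=3 y_2=4 y_3=2 y_4=4 y_5=0
S(17/2) = 20983/9172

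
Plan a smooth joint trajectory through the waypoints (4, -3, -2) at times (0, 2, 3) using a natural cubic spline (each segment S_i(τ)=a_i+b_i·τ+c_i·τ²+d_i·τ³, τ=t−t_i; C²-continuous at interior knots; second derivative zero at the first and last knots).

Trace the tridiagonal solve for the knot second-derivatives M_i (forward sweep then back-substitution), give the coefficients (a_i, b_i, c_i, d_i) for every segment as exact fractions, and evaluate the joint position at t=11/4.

  seg 0: a=4 b=-5 c=0 d=3/8
  seg 1: a=-3 b=-1/2 c=9/4 d=-3/4
S(11/4) = -621/256

Δ: Δ0=-7/2, Δ1=1
row 1: diag=6, rhs=27; c'=1/6, d'=9/2
back: M1=9/2
M: M0=0, M1=9/2, M2=0
seg 0: a=4, c=M0/2=0, d=(M1−M0)/(6·2)=3/8, b=Δ0−h0·(2M0+M1)/6=-5
seg 1: a=-3, c=M1/2=9/4, d=(M2−M1)/(6·1)=-3/4, b=Δ1−h1·(2M1+M2)/6=-1/2
t_q=11/4 → seg 1, τ=3/4; S=-3+-1/2·τ+9/4·τ²+-3/4·τ³=-621/256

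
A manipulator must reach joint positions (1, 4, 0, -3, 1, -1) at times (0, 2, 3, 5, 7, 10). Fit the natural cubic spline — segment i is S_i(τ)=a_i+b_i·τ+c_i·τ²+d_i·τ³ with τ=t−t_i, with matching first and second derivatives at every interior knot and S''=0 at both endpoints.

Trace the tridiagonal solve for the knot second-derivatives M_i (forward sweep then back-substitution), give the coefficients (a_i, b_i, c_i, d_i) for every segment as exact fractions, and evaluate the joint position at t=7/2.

Δ: Δ0=3/2, Δ1=-4, Δ2=-3/2, Δ3=2, Δ4=-2/3
row 1: diag=6, rhs=-33; c'=1/6, d'=-11/2
row 2: denom=6−1·1/6=35/6; d'=(15−1·-11/2)/(35/6)=123/35
row 3: denom=8−2·12/35=256/35; d'=(21−2·123/35)/(256/35)=489/256
row 4: denom=10−2·35/128=605/64; d'=(-16−2·489/256)/(605/64)=-2537/1210
back: M4=-2537/1210
back: M3=489/256−35/128·-2537/1210=601/242
back: M2=123/35−12/35·601/242=1611/605
back: M1=-11/2−1/6·1611/605=-3596/605
M: M0=0, M1=-3596/605, M2=1611/605, M3=601/242, M4=-2537/1210, M5=0
seg 0: a=1, c=M0/2=0, d=(M1−M0)/(6·2)=-899/1815, b=Δ0−h0·(2M0+M1)/6=12637/3630
seg 1: a=4, c=M1/2=-1798/605, d=(M2−M1)/(6·1)=5207/3630, b=Δ1−h1·(2M1+M2)/6=-8939/3630
seg 2: a=0, c=M2/2=1611/1210, d=(M3−M2)/(6·2)=-217/14520, b=Δ2−h2·(2M2+M3)/6=-677/165
seg 3: a=-3, c=M3/2=601/484, d=(M4−M3)/(6·2)=-2771/7260, b=Δ3−h3·(2M3+M4)/6=3787/3630
seg 4: a=1, c=M4/2=-2537/2420, d=(M5−M4)/(6·3)=2537/21780, b=Δ4−h4·(2M4+M5)/6=5191/3630
t_q=7/2 → seg 2, τ=1/2; S=0+-677/165·τ+1611/1210·τ²+-217/14520·τ³=-66619/38720

  seg 0: a=1 b=12637/3630 c=0 d=-899/1815
  seg 1: a=4 b=-8939/3630 c=-1798/605 d=5207/3630
  seg 2: a=0 b=-677/165 c=1611/1210 d=-217/14520
  seg 3: a=-3 b=3787/3630 c=601/484 d=-2771/7260
  seg 4: a=1 b=5191/3630 c=-2537/2420 d=2537/21780
S(7/2) = -66619/38720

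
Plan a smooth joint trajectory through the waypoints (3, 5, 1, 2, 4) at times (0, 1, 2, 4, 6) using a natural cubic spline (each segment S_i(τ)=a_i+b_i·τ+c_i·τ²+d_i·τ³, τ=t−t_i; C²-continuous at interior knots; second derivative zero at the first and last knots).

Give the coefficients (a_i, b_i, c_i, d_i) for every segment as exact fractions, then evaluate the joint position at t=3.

Δ: Δ0=2, Δ1=-4, Δ2=1/2, Δ3=1
row 1: diag=4, rhs=-36; c'=1/4, d'=-9
row 2: denom=6−1·1/4=23/4; d'=(27−1·-9)/(23/4)=144/23
row 3: denom=8−2·8/23=168/23; d'=(3−2·144/23)/(168/23)=-73/56
back: M3=-73/56
back: M2=144/23−8/23·-73/56=47/7
back: M1=-9−1/4·47/7=-299/28
M: M0=0, M1=-299/28, M2=47/7, M3=-73/56, M4=0
seg 0: a=3, c=M0/2=0, d=(M1−M0)/(6·1)=-299/168, b=Δ0−h0·(2M0+M1)/6=635/168
seg 1: a=5, c=M1/2=-299/56, d=(M2−M1)/(6·1)=487/168, b=Δ1−h1·(2M1+M2)/6=-131/84
seg 2: a=1, c=M2/2=47/14, d=(M3−M2)/(6·2)=-449/672, b=Δ2−h2·(2M2+M3)/6=-85/24
seg 3: a=2, c=M3/2=-73/112, d=(M4−M3)/(6·2)=73/672, b=Δ3−h3·(2M3+M4)/6=157/84
t_q=3 → seg 2, τ=1; S=1+-85/24·τ+47/14·τ²+-449/672·τ³=33/224

  seg 0: a=3 b=635/168 c=0 d=-299/168
  seg 1: a=5 b=-131/84 c=-299/56 d=487/168
  seg 2: a=1 b=-85/24 c=47/14 d=-449/672
  seg 3: a=2 b=157/84 c=-73/112 d=73/672
S(3) = 33/224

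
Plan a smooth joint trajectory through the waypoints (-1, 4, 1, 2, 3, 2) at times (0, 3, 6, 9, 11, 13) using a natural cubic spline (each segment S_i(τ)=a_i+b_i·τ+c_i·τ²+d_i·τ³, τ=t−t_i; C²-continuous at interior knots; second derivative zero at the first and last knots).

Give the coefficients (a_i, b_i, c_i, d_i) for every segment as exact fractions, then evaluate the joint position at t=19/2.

Δ: Δ0=5/3, Δ1=-1, Δ2=1/3, Δ3=1/2, Δ4=-1/2
row 1: diag=12, rhs=-16; c'=1/4, d'=-4/3
row 2: denom=12−3·1/4=45/4; d'=(8−3·-4/3)/(45/4)=16/15
row 3: denom=10−3·4/15=46/5; d'=(1−3·16/15)/(46/5)=-11/46
row 4: denom=8−2·5/23=174/23; d'=(-6−2·-11/46)/(174/23)=-127/174
back: M4=-127/174
back: M3=-11/46−5/23·-127/174=-7/87
back: M2=16/15−4/15·-7/87=284/261
back: M1=-4/3−1/4·284/261=-419/261
M: M0=0, M1=-419/261, M2=284/261, M3=-7/87, M4=-127/174, M5=0
seg 0: a=-1, c=M0/2=0, d=(M1−M0)/(6·3)=-419/4698, b=Δ0−h0·(2M0+M1)/6=1289/522
seg 1: a=4, c=M1/2=-419/522, d=(M2−M1)/(6·3)=703/4698, b=Δ1−h1·(2M1+M2)/6=16/261
seg 2: a=1, c=M2/2=142/261, d=(M3−M2)/(6·3)=-305/4698, b=Δ2−h2·(2M2+M3)/6=-373/522
seg 3: a=2, c=M3/2=-7/174, d=(M4−M3)/(6·2)=-113/2088, b=Δ3−h3·(2M3+M4)/6=208/261
seg 4: a=3, c=M4/2=-127/348, d=(M5−M4)/(6·2)=127/2088, b=Δ4−h4·(2M4+M5)/6=-7/522
t_q=19/2 → seg 3, τ=1/2; S=2+208/261·τ+-7/174·τ²+-113/2088·τ³=13261/5568

  seg 0: a=-1 b=1289/522 c=0 d=-419/4698
  seg 1: a=4 b=16/261 c=-419/522 d=703/4698
  seg 2: a=1 b=-373/522 c=142/261 d=-305/4698
  seg 3: a=2 b=208/261 c=-7/174 d=-113/2088
  seg 4: a=3 b=-7/522 c=-127/348 d=127/2088
S(19/2) = 13261/5568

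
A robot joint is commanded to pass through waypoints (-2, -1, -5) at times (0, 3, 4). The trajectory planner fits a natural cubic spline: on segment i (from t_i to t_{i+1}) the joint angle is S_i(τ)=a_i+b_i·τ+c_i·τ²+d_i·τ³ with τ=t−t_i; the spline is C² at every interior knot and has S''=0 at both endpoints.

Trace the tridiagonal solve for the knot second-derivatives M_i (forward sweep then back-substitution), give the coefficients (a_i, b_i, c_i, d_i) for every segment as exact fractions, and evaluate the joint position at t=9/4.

Δ: Δ0=1/3, Δ1=-4
row 1: diag=8, rhs=-26; c'=1/8, d'=-13/4
back: M1=-13/4
M: M0=0, M1=-13/4, M2=0
seg 0: a=-2, c=M0/2=0, d=(M1−M0)/(6·3)=-13/72, b=Δ0−h0·(2M0+M1)/6=47/24
seg 1: a=-1, c=M1/2=-13/8, d=(M2−M1)/(6·1)=13/24, b=Δ1−h1·(2M1+M2)/6=-35/12
t_q=9/4 → seg 0, τ=9/4; S=-2+47/24·τ+0·τ²+-13/72·τ³=179/512

  seg 0: a=-2 b=47/24 c=0 d=-13/72
  seg 1: a=-1 b=-35/12 c=-13/8 d=13/24
S(9/4) = 179/512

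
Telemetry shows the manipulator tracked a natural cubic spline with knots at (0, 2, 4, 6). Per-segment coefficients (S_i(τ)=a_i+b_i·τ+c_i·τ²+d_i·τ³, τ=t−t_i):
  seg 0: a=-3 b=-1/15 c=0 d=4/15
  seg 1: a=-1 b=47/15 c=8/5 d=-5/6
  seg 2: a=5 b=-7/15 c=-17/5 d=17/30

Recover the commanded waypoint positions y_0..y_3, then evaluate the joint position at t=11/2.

y_0 = S_0(0) = a_0 = -3
y_1 = S_1(0) = a_1 = -1
y_2 = S_2(0) = a_2 = 5
y_3 = S_2(2) = -5
t_q=11/2 is in segment 2 (τ=3/2); S_2(τ)=-23/16

y_0=-3 y_1=-1 y_2=5 y_3=-5
S(11/2) = -23/16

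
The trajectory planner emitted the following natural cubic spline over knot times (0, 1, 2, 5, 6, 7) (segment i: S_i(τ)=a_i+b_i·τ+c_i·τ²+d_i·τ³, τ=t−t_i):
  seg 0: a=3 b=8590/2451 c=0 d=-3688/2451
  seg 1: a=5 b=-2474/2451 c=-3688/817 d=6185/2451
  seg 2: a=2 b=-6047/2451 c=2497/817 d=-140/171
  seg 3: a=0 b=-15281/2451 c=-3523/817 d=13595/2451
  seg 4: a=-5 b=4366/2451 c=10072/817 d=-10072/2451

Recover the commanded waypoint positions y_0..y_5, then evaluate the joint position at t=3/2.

y_0 = S_0(0) = a_0 = 3
y_1 = S_1(0) = a_1 = 5
y_2 = S_2(0) = a_2 = 2
y_3 = S_3(0) = a_3 = 0
y_4 = S_4(0) = a_4 = -5
y_5 = S_4(1) = 5
t_q=3/2 is in segment 1 (τ=1/2); S_1(τ)=24067/6536

y_0=3 y_1=5 y_2=2 y_3=0 y_4=-5 y_5=5
S(3/2) = 24067/6536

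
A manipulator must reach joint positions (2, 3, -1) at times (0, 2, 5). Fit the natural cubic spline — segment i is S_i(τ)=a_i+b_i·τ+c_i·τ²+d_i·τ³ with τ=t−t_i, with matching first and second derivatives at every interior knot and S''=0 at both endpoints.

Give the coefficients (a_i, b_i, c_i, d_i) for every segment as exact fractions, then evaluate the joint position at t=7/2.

  seg 0: a=2 b=13/15 c=0 d=-11/120
  seg 1: a=3 b=-7/30 c=-11/20 d=11/180
S(7/2) = 259/160

Δ: Δ0=1/2, Δ1=-4/3
row 1: diag=10, rhs=-11; c'=3/10, d'=-11/10
back: M1=-11/10
M: M0=0, M1=-11/10, M2=0
seg 0: a=2, c=M0/2=0, d=(M1−M0)/(6·2)=-11/120, b=Δ0−h0·(2M0+M1)/6=13/15
seg 1: a=3, c=M1/2=-11/20, d=(M2−M1)/(6·3)=11/180, b=Δ1−h1·(2M1+M2)/6=-7/30
t_q=7/2 → seg 1, τ=3/2; S=3+-7/30·τ+-11/20·τ²+11/180·τ³=259/160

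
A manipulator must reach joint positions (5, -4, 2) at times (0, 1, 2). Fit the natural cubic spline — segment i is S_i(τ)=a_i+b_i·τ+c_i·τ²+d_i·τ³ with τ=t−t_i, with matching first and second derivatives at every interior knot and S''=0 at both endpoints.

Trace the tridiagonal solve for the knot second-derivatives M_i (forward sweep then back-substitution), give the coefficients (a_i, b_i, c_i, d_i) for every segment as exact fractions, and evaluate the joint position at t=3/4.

Δ: Δ0=-9, Δ1=6
row 1: diag=4, rhs=90; c'=1/4, d'=45/2
back: M1=45/2
M: M0=0, M1=45/2, M2=0
seg 0: a=5, c=M0/2=0, d=(M1−M0)/(6·1)=15/4, b=Δ0−h0·(2M0+M1)/6=-51/4
seg 1: a=-4, c=M1/2=45/4, d=(M2−M1)/(6·1)=-15/4, b=Δ1−h1·(2M1+M2)/6=-3/2
t_q=3/4 → seg 0, τ=3/4; S=5+-51/4·τ+0·τ²+15/4·τ³=-763/256

  seg 0: a=5 b=-51/4 c=0 d=15/4
  seg 1: a=-4 b=-3/2 c=45/4 d=-15/4
S(3/4) = -763/256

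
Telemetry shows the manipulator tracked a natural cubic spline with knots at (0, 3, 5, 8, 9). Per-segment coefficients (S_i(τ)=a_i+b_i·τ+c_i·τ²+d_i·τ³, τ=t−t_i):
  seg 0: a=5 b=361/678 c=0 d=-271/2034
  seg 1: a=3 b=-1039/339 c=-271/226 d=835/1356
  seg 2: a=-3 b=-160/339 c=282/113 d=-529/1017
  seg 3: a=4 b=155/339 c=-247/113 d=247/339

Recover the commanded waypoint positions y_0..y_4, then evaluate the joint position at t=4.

y_0=5 y_1=3 y_2=-3 y_3=4 y_4=3
S(4) = -293/452

y_0 = S_0(0) = a_0 = 5
y_1 = S_1(0) = a_1 = 3
y_2 = S_2(0) = a_2 = -3
y_3 = S_3(0) = a_3 = 4
y_4 = S_3(1) = 3
t_q=4 is in segment 1 (τ=1); S_1(τ)=-293/452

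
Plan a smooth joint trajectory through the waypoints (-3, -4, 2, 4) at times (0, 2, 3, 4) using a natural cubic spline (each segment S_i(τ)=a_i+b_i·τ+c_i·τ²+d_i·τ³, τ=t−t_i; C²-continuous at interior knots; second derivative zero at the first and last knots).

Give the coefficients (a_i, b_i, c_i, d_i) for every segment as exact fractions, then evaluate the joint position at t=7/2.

  seg 0: a=-3 b=-143/46 c=0 d=15/23
  seg 1: a=-4 b=217/46 c=90/23 d=-121/46
  seg 2: a=2 b=107/23 c=-183/46 d=61/46
S(7/2) = 1287/368

Δ: Δ0=-1/2, Δ1=6, Δ2=2
row 1: diag=6, rhs=39; c'=1/6, d'=13/2
row 2: denom=4−1·1/6=23/6; d'=(-24−1·13/2)/(23/6)=-183/23
back: M2=-183/23
back: M1=13/2−1/6·-183/23=180/23
M: M0=0, M1=180/23, M2=-183/23, M3=0
seg 0: a=-3, c=M0/2=0, d=(M1−M0)/(6·2)=15/23, b=Δ0−h0·(2M0+M1)/6=-143/46
seg 1: a=-4, c=M1/2=90/23, d=(M2−M1)/(6·1)=-121/46, b=Δ1−h1·(2M1+M2)/6=217/46
seg 2: a=2, c=M2/2=-183/46, d=(M3−M2)/(6·1)=61/46, b=Δ2−h2·(2M2+M3)/6=107/23
t_q=7/2 → seg 2, τ=1/2; S=2+107/23·τ+-183/46·τ²+61/46·τ³=1287/368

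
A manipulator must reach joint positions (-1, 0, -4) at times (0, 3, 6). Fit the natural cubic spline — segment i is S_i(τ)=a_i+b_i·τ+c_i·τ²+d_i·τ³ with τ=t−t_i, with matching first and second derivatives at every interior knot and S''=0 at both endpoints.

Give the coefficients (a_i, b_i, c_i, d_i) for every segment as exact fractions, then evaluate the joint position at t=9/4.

Δ: Δ0=1/3, Δ1=-4/3
row 1: diag=12, rhs=-10; c'=1/4, d'=-5/6
back: M1=-5/6
M: M0=0, M1=-5/6, M2=0
seg 0: a=-1, c=M0/2=0, d=(M1−M0)/(6·3)=-5/108, b=Δ0−h0·(2M0+M1)/6=3/4
seg 1: a=0, c=M1/2=-5/12, d=(M2−M1)/(6·3)=5/108, b=Δ1−h1·(2M1+M2)/6=-1/2
t_q=9/4 → seg 0, τ=9/4; S=-1+3/4·τ+0·τ²+-5/108·τ³=41/256

  seg 0: a=-1 b=3/4 c=0 d=-5/108
  seg 1: a=0 b=-1/2 c=-5/12 d=5/108
S(9/4) = 41/256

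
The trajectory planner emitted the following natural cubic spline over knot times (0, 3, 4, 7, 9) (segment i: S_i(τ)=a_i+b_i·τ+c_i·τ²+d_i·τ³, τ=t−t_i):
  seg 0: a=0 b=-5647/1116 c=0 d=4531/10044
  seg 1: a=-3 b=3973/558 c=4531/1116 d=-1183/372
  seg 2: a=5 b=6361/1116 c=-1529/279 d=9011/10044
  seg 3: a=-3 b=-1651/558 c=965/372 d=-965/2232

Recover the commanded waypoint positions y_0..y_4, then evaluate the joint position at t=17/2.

y_0 = S_0(0) = a_0 = 0
y_1 = S_1(0) = a_1 = -3
y_2 = S_2(0) = a_2 = 5
y_3 = S_3(0) = a_3 = -3
y_4 = S_3(2) = -2
t_q=17/2 is in segment 3 (τ=3/2); S_3(τ)=-18217/5952

y_0=0 y_1=-3 y_2=5 y_3=-3 y_4=-2
S(17/2) = -18217/5952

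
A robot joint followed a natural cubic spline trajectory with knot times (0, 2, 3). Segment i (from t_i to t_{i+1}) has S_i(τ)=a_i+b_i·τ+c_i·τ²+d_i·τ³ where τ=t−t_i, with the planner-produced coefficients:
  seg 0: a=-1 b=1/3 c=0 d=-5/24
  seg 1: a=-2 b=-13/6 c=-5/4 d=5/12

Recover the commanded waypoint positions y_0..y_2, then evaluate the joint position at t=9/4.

y_0 = S_0(0) = a_0 = -1
y_1 = S_1(0) = a_1 = -2
y_2 = S_1(1) = -5
t_q=9/4 is in segment 1 (τ=1/4); S_1(τ)=-669/256

y_0=-1 y_1=-2 y_2=-5
S(9/4) = -669/256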